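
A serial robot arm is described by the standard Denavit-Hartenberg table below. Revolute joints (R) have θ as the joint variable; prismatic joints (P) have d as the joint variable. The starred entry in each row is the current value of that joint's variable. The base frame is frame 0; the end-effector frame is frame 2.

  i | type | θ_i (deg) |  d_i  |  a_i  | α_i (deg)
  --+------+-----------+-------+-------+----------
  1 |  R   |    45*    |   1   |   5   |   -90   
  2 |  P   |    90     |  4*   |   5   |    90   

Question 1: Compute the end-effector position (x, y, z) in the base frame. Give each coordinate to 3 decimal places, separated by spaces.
after link 1: o_1 = (3.5355, 3.5355, 1.0000)
after link 2: o_2 = (0.7071, 6.3640, -4.0000)

0.707 6.364 -4.000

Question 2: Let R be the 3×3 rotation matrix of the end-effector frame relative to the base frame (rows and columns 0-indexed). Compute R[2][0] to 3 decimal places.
End-effector x-axis (col 0 of R) = (0.0000,0.0000,-1.0000)
R[2][0] = -1.0000

-1.000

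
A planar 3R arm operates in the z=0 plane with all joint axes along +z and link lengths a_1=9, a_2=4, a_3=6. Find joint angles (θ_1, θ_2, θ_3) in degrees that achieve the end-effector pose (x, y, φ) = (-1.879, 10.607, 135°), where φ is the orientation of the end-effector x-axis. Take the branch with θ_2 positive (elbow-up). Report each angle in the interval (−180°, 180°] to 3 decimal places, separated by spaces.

wrist centre = target − a_3·(cos φ, sin φ) = (2.3636, 6.3644)
cos θ_2 = (46.0919−9²−4²)/(2·9·4) = -0.7071; θ_2 = 134.9960° (elbow-up)
β = atan2(6.3644,2.3636) = 69.6257°; ψ = atan2(2.8286,6.1718) = 24.6228°
θ_1 = β − ψ = 45.0029°
θ_3 = φ − θ_1 − θ_2 = -44.9989° (wrapped to (-180°,180°])

45.003 134.996 -44.999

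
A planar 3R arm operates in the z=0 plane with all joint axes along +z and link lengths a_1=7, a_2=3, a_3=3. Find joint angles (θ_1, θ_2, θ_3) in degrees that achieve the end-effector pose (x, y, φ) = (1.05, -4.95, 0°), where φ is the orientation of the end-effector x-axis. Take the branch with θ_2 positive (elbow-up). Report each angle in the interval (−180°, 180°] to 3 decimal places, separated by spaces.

-135.003 134.993 0.010

wrist centre = target − a_3·(cos φ, sin φ) = (-1.9500, -4.9500)
cos θ_2 = (28.3050−7²−3²)/(2·7·3) = -0.7070; θ_2 = 134.9933° (elbow-up)
β = atan2(-4.9500,-1.9500) = -111.5014°; ψ = atan2(2.1216,4.8789) = 23.5015°
θ_1 = β − ψ = -135.0029°
θ_3 = φ − θ_1 − θ_2 = 0.0096° (wrapped to (-180°,180°])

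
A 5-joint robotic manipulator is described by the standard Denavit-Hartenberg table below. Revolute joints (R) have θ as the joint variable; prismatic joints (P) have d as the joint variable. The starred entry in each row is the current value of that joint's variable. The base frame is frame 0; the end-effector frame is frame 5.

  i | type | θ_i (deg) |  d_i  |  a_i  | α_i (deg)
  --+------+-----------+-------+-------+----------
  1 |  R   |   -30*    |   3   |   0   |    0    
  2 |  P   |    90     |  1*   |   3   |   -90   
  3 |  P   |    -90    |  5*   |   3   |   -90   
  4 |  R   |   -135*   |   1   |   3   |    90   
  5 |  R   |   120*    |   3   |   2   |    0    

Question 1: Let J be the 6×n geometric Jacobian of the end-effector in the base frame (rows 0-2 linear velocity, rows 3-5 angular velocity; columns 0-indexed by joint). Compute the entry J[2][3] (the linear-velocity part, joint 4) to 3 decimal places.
axis z_3 = (0.5000,0.8660,-0.0000); lever o_n−o_3 = (1.9784,2.0125,-3.5355)
cross product → J_v[:, 3] = (-3.0619,1.7678,-0.7071)
J_ω[:, 3] = z_3
entry J[2][3] = -0.7071

-0.707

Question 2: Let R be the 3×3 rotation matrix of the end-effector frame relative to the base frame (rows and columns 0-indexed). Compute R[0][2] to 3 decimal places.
End-effector z-axis (col 2 of R) = (0.6124,-0.3536,-0.7071)
R[0][2] = 0.6124

0.612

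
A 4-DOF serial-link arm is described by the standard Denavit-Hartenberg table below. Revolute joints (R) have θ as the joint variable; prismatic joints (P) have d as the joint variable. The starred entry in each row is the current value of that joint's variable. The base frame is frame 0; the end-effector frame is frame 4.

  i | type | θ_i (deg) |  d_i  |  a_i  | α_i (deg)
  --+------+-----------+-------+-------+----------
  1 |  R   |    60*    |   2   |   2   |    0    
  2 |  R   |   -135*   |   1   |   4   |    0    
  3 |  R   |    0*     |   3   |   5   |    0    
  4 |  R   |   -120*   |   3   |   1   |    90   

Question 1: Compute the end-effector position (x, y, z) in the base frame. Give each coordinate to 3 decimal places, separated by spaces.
2.363 -6.702 9.000

after link 1: o_1 = (1.0000, 1.7321, 2.0000)
after link 2: o_2 = (2.0353, -2.1317, 3.0000)
after link 3: o_3 = (3.3294, -6.9613, 6.0000)
after link 4: o_4 = (2.3634, -6.7025, 9.0000)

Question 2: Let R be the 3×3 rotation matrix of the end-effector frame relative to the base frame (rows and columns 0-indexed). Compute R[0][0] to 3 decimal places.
-0.966

End-effector x-axis (col 0 of R) = (-0.9659,0.2588,0.0000)
R[0][0] = -0.9659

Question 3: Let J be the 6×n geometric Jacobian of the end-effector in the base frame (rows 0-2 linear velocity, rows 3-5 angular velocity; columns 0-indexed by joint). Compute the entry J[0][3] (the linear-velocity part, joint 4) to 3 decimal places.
axis z_3 = (0.0000,0.0000,1.0000); lever o_n−o_3 = (-0.9659,0.2588,3.0000)
cross product → J_v[:, 3] = (-0.2588,-0.9659,0.0000)
J_ω[:, 3] = z_3
entry J[0][3] = -0.2588

-0.259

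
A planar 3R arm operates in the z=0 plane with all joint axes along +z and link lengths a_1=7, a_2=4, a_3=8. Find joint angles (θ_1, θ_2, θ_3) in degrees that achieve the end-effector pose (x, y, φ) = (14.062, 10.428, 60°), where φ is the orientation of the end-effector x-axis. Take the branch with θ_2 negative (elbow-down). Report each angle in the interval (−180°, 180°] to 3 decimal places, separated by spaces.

wrist centre = target − a_3·(cos φ, sin φ) = (10.0620, 3.4998)
cos θ_2 = (113.4924−7²−4²)/(2·7·4) = 0.8659; θ_2 = -30.0102° (elbow-down)
β = atan2(3.4998,10.0620) = 19.1789°; ψ = atan2(-2.0006,10.4637) = -10.8241°
θ_1 = β − ψ = 30.0029°
θ_3 = φ − θ_1 − θ_2 = 60.0073° (wrapped to (-180°,180°])

30.003 -30.010 60.007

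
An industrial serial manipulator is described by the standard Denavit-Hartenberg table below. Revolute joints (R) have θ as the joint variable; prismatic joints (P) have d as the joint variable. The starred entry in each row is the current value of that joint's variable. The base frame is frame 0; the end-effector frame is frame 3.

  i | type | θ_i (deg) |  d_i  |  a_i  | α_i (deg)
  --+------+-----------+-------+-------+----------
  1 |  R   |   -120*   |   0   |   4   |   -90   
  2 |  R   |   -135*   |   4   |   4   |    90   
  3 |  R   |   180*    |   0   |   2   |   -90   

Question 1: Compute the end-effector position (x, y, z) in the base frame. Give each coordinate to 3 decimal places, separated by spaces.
2.171 -4.239 1.414

after link 1: o_1 = (-2.0000, -3.4641, 0.0000)
after link 2: o_2 = (2.8783, -3.0146, 2.8284)
after link 3: o_3 = (2.1712, -4.2394, 1.4142)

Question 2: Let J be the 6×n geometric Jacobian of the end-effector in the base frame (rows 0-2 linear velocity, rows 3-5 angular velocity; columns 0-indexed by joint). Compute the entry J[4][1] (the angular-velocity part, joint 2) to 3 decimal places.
axis z_1 = (0.8660,-0.5000,0.0000); lever o_n−o_1 = (4.1712,-0.7753,1.4142)
cross product → J_v[:, 1] = (-0.7071,-1.2247,1.4142)
J_ω[:, 1] = z_1
entry J[4][1] = -0.5000

-0.500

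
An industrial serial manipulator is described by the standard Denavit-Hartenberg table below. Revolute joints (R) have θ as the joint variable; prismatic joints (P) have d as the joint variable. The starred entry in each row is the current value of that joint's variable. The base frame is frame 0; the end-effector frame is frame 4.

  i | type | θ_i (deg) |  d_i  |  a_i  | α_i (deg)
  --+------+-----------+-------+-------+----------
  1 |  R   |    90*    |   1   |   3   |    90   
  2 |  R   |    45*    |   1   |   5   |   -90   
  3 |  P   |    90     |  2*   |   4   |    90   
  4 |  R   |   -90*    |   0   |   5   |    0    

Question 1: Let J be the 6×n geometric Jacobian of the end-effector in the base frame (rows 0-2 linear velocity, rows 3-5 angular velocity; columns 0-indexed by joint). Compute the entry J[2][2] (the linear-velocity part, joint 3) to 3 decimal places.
0.707

prismatic axis z_2 = (-0.0000,-0.7071,0.7071)
J_v[:, 2] = z_2; J_ω[:, 2] = (0,0,0)
entry J[2][2] = 0.7071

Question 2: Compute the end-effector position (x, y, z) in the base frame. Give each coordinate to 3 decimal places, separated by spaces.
after link 1: o_1 = (0.0000, 3.0000, 1.0000)
after link 2: o_2 = (1.0000, 6.5355, 4.5355)
after link 3: o_3 = (-3.0000, 5.1213, 5.9497)
after link 4: o_4 = (-3.0000, 8.6569, 2.4142)

-3.000 8.657 2.414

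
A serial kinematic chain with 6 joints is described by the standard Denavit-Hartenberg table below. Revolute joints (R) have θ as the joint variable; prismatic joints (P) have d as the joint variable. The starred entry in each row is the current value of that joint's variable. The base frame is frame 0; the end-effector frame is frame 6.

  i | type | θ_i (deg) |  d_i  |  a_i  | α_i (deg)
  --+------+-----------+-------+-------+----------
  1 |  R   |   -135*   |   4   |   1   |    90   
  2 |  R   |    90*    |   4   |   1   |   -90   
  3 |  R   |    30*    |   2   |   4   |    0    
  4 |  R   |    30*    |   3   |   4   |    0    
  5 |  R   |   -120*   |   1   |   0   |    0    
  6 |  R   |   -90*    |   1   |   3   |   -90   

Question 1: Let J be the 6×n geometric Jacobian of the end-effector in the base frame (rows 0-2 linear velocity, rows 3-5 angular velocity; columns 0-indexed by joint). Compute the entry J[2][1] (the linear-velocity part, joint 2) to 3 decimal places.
-7.000

axis z_1 = (-0.7071,0.7071,0.0000); lever o_n−o_1 = (4.9244,4.9751,3.8660)
cross product → J_v[:, 1] = (2.7337,2.7337,-7.0000)
J_ω[:, 1] = z_1
entry J[2][1] = -7.0000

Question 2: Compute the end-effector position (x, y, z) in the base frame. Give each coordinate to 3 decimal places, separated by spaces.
4.217 4.268 7.866

after link 1: o_1 = (-0.7071, -0.7071, 4.0000)
after link 2: o_2 = (-3.5355, 2.1213, 5.0000)
after link 3: o_3 = (-0.7071, 2.1213, 8.4641)
after link 4: o_4 = (3.8637, 1.7932, 10.4641)
after link 5: o_5 = (4.5708, 2.5003, 10.4641)
after link 6: o_6 = (4.2173, 4.2680, 7.8660)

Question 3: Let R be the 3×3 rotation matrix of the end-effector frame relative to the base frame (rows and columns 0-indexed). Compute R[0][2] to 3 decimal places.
End-effector z-axis (col 2 of R) = (-0.6124,0.6124,0.5000)
R[0][2] = -0.6124

-0.612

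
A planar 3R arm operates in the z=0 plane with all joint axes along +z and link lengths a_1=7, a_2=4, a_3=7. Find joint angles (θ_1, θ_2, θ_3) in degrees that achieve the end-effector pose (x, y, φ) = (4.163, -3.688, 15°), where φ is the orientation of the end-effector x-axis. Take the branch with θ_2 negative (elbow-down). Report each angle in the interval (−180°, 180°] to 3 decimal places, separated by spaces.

-80.574 -120.001 -144.425

wrist centre = target − a_3·(cos φ, sin φ) = (-2.5985, -5.4997)
cos θ_2 = (36.9992−7²−4²)/(2·7·4) = -0.5000; θ_2 = -120.0010° (elbow-down)
β = atan2(-5.4997,-2.5985) = -115.2895°; ψ = atan2(-3.4641,4.9999) = -34.7151°
θ_1 = β − ψ = -80.5745°
θ_3 = φ − θ_1 − θ_2 = -144.4246° (wrapped to (-180°,180°])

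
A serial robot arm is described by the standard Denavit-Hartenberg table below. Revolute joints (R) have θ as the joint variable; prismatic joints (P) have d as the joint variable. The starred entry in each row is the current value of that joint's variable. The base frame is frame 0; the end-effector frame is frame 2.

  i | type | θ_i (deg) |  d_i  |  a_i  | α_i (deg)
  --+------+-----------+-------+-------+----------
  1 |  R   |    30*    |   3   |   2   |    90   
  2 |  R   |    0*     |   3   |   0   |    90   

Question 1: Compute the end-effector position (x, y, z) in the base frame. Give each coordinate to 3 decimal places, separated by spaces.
after link 1: o_1 = (1.7321, 1.0000, 3.0000)
after link 2: o_2 = (3.2321, -1.5981, 3.0000)

3.232 -1.598 3.000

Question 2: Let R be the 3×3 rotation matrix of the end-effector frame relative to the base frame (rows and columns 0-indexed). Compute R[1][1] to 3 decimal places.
End-effector y-axis (col 1 of R) = (0.5000,-0.8660,0.0000)
R[1][1] = -0.8660

-0.866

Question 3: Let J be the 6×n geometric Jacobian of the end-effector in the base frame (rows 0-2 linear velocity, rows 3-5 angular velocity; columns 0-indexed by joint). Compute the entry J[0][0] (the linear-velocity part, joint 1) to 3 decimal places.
1.598

axis z_0 = ẑ; lever o_n−o_0 = (3.2321,-1.5981,3.0000)
cross product → J_v[:, 0] = (1.5981,3.2321,-0.0000)
J_ω[:, 0] = z_0
entry J[0][0] = 1.5981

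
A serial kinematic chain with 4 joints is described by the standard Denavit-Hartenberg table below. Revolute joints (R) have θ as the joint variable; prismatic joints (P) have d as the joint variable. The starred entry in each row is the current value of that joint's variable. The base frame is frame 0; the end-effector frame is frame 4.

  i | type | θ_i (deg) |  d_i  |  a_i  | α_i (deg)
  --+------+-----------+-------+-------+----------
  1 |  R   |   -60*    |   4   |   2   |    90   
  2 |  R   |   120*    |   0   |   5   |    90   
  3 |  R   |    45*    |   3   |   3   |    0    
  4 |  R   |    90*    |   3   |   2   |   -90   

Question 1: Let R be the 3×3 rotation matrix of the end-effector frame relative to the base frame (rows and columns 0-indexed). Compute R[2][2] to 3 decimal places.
-0.612

End-effector z-axis (col 2 of R) = (0.7891,0.0474,-0.6124)
R[2][2] = -0.6124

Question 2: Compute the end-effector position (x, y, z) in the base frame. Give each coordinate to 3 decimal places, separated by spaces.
after link 1: o_1 = (1.0000, -1.7321, 4.0000)
after link 2: o_2 = (-0.2500, 0.4330, 8.3301)
after link 3: o_3 = (-1.3184, -1.9591, 11.6672)
after link 4: o_4 = (-0.8906, -5.5286, 11.9425)

-0.891 -5.529 11.942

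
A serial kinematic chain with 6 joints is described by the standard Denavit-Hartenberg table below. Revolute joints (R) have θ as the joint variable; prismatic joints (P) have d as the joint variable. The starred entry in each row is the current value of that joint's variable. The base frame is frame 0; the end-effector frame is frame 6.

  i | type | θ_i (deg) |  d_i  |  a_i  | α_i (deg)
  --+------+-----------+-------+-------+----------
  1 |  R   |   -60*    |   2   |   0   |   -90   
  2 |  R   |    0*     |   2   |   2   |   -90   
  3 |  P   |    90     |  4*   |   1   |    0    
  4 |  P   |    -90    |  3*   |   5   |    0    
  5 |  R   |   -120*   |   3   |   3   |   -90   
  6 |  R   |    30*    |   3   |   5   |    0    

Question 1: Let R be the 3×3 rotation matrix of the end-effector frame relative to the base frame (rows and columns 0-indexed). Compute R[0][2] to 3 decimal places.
0.866

End-effector z-axis (col 2 of R) = (0.8660,-0.5000,-0.0000)
R[0][2] = 0.8660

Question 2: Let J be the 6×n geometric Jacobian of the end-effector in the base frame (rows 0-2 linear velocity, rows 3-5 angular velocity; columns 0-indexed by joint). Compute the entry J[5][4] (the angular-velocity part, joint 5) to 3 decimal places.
axis z_4 = (0.0000,0.0000,-1.0000); lever o_n−o_4 = (6.2631,4.8481,-0.5000)
cross product → J_v[:, 4] = (4.8481,-6.2631,0.0000)
J_ω[:, 4] = z_4
entry J[5][4] = -1.0000

-1.000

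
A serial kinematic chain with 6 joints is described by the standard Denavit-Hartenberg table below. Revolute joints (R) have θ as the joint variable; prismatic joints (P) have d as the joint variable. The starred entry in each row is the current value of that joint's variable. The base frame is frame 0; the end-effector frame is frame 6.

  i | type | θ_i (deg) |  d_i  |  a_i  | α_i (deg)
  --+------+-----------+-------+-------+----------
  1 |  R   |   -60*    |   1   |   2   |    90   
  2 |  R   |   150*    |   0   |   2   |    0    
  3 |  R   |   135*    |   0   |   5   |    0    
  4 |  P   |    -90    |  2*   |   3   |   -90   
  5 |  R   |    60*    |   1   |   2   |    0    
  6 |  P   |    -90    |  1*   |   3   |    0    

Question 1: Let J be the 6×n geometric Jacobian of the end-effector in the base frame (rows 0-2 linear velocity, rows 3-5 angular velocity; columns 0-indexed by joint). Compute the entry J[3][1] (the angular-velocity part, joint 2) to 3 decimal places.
-0.866

axis z_1 = (-0.8660,-0.5000,0.0000); lever o_n−o_1 = (-4.6779,4.5664,-7.4692)
cross product → J_v[:, 1] = (3.7346,-6.4685,-6.2936)
J_ω[:, 1] = z_1
entry J[3][1] = -0.8660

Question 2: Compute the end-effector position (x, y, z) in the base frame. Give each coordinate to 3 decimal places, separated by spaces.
-3.678 2.834 -6.469

after link 1: o_1 = (1.0000, -1.7321, 1.0000)
after link 2: o_2 = (0.1340, -0.2321, 2.0000)
after link 3: o_3 = (0.7810, -1.3528, -2.8296)
after link 4: o_4 = (-2.3999, 0.1568, -3.6061)
after link 5: o_5 = (-1.2535, 1.6352, -4.8308)
after link 6: o_6 = (-3.6779, 2.8344, -6.4692)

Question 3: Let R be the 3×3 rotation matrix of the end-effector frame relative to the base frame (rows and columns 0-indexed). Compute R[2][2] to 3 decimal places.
End-effector z-axis (col 2 of R) = (0.1294,-0.2241,-0.9659)
R[2][2] = -0.9659

-0.966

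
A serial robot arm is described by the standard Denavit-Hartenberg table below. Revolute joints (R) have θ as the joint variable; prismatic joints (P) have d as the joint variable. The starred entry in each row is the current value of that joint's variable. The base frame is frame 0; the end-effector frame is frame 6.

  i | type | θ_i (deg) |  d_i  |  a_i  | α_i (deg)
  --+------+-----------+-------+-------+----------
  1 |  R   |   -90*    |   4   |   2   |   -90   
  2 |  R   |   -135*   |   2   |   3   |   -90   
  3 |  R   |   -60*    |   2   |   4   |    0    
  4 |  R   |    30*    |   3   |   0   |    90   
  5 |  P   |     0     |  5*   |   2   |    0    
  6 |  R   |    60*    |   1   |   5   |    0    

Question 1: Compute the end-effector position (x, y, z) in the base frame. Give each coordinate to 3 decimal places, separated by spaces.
after link 1: o_1 = (0.0000, -2.0000, 4.0000)
after link 2: o_2 = (2.0000, 0.1213, 6.1213)
after link 3: o_3 = (5.4641, 0.1213, 8.9497)
after link 4: o_4 = (5.4641, -2.0000, 11.0711)
after link 5: o_5 = (10.7942, -2.5430, 10.5280)
after link 6: o_6 = (12.9103, -4.4275, 14.7673)

12.910 -4.428 14.767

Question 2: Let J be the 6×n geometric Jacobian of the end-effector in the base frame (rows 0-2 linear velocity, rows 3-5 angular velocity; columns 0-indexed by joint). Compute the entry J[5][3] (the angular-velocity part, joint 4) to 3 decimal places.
axis z_3 = (0.0000,-0.7071,0.7071); lever o_n−o_3 = (7.4462,-4.5488,5.8175)
cross product → J_v[:, 3] = (-0.8971,5.2652,5.2652)
J_ω[:, 3] = z_3
entry J[5][3] = 0.7071

0.707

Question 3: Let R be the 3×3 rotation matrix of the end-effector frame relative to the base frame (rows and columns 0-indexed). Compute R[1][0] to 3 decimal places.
End-effector x-axis (col 0 of R) = (0.2500,-0.3062,0.9186)
R[1][0] = -0.3062

-0.306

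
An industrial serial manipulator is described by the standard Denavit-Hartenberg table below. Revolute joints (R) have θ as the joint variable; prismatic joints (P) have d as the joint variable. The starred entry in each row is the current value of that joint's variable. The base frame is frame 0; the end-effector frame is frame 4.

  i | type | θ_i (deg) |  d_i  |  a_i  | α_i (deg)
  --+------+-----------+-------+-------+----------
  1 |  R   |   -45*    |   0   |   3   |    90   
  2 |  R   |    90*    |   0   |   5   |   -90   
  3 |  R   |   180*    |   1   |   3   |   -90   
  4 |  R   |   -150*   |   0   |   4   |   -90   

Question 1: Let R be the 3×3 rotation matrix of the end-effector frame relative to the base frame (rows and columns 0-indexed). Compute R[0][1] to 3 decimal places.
0.707

End-effector y-axis (col 1 of R) = (0.7071,0.7071,0.0000)
R[0][1] = 0.7071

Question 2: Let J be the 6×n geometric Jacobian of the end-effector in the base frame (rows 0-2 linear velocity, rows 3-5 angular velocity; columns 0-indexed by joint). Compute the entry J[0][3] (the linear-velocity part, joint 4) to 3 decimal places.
axis z_3 = (-0.7071,-0.7071,-0.0000); lever o_n−o_3 = (-1.4142,1.4142,3.4641)
cross product → J_v[:, 3] = (-2.4495,2.4495,-2.0000)
J_ω[:, 3] = z_3
entry J[0][3] = -2.4495

-2.449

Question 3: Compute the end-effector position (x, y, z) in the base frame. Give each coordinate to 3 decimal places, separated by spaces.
0.000 -0.000 5.464

after link 1: o_1 = (2.1213, -2.1213, 0.0000)
after link 2: o_2 = (2.1213, -2.1213, 5.0000)
after link 3: o_3 = (1.4142, -1.4142, 2.0000)
after link 4: o_4 = (0.0000, -0.0000, 5.4641)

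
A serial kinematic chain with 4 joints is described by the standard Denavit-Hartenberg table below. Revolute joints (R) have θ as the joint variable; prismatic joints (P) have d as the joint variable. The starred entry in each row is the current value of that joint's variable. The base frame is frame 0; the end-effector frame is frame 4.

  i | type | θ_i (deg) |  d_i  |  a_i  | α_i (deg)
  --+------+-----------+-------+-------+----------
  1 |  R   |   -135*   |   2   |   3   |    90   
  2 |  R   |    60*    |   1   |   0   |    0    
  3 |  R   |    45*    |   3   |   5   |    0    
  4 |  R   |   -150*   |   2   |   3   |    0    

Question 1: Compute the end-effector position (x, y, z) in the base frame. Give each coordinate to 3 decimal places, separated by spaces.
after link 1: o_1 = (-2.1213, -2.1213, 2.0000)
after link 2: o_2 = (-2.8284, -1.4142, 2.0000)
after link 3: o_3 = (-4.0347, 1.6222, 6.8296)
after link 4: o_4 = (-6.9489, 1.5364, 4.7083)

-6.949 1.536 4.708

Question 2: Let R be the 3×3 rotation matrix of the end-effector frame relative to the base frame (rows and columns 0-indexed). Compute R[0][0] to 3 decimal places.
End-effector x-axis (col 0 of R) = (-0.5000,-0.5000,-0.7071)
R[0][0] = -0.5000

-0.500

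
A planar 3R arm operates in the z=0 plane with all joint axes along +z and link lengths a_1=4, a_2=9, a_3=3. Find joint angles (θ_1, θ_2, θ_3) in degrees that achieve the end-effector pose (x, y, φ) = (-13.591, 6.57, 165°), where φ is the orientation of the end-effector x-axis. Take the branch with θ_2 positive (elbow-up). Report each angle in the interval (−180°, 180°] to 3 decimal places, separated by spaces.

wrist centre = target − a_3·(cos φ, sin φ) = (-10.6932, 5.7935)
cos θ_2 = (147.9101−4²−9²)/(2·4·9) = 0.7071; θ_2 = 45.0017° (elbow-up)
β = atan2(5.7935,-10.6932) = 151.5514°; ψ = atan2(6.3642,10.3638) = 31.5531°
θ_1 = β − ψ = 119.9982°
θ_3 = φ − θ_1 − θ_2 = 0.0000° (wrapped to (-180°,180°])

119.998 45.002 0.000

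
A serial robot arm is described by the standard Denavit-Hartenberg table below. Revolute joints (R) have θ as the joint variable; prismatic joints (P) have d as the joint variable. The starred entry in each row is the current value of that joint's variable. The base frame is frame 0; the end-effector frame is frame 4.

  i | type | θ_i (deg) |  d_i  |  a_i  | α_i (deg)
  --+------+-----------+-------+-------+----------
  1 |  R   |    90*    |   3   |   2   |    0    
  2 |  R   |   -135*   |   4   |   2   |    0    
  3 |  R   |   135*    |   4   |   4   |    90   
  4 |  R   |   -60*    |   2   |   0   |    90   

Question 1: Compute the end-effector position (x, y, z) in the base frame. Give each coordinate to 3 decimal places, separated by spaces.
after link 1: o_1 = (0.0000, 2.0000, 3.0000)
after link 2: o_2 = (1.4142, 0.5858, 7.0000)
after link 3: o_3 = (1.4142, 4.5858, 11.0000)
after link 4: o_4 = (3.4142, 4.5858, 11.0000)

3.414 4.586 11.000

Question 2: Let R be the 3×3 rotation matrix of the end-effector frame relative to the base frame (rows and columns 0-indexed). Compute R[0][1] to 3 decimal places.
1.000

End-effector y-axis (col 1 of R) = (1.0000,0.0000,0.0000)
R[0][1] = 1.0000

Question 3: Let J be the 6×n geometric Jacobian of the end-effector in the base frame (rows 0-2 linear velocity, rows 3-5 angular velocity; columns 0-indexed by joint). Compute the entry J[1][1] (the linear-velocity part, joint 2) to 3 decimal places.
axis z_1 = (0.0000,0.0000,1.0000); lever o_n−o_1 = (3.4142,2.5858,8.0000)
cross product → J_v[:, 1] = (-2.5858,3.4142,0.0000)
J_ω[:, 1] = z_1
entry J[1][1] = 3.4142

3.414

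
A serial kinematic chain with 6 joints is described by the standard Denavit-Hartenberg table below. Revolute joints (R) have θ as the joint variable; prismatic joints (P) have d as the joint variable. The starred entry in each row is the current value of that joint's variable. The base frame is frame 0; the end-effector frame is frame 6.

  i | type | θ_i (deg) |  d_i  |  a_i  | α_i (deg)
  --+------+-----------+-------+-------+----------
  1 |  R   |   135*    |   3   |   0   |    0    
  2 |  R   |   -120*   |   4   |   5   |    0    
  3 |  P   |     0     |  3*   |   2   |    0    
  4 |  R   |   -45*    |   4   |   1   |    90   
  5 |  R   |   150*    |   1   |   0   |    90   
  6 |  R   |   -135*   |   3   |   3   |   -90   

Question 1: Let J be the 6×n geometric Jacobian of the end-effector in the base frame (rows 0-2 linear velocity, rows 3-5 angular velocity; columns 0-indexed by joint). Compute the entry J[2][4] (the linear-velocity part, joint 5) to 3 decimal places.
3.337

axis z_4 = (-0.5000,-0.8660,0.0000); lever o_n−o_4 = (3.4507,-0.6975,1.5374)
cross product → J_v[:, 4] = (-1.3314,0.7687,3.3371)
J_ω[:, 4] = z_4
entry J[2][4] = 3.3371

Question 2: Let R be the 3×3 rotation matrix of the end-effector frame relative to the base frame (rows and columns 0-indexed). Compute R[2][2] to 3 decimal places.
0.354

End-effector z-axis (col 2 of R) = (-0.1768,0.9186,0.3536)
R[2][2] = 0.3536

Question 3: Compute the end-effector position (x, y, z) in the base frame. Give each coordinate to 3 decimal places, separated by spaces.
11.078 0.614 15.537

after link 1: o_1 = (0.0000, 0.0000, 3.0000)
after link 2: o_2 = (4.8296, 1.2941, 7.0000)
after link 3: o_3 = (6.7615, 1.8117, 10.0000)
after link 4: o_4 = (7.6275, 1.3117, 14.0000)
after link 5: o_5 = (7.1275, 0.4457, 14.0000)
after link 6: o_6 = (11.0782, 0.6143, 15.5374)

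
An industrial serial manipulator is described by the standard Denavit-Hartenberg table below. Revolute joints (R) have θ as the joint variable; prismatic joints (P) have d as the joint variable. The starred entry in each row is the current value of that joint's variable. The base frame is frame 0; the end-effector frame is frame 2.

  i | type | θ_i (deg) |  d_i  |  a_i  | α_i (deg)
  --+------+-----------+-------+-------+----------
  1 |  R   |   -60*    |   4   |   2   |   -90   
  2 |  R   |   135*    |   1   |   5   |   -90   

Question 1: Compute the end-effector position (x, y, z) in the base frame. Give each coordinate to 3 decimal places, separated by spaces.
0.098 1.830 0.464

after link 1: o_1 = (1.0000, -1.7321, 4.0000)
after link 2: o_2 = (0.0983, 1.8298, 0.4645)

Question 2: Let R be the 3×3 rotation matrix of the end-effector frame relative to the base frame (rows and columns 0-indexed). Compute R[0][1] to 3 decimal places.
-0.866

End-effector y-axis (col 1 of R) = (-0.8660,-0.5000,-0.0000)
R[0][1] = -0.8660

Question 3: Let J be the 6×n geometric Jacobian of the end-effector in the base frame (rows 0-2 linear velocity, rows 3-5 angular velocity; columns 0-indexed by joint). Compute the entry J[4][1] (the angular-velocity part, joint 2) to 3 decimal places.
0.500

axis z_1 = (0.8660,0.5000,0.0000); lever o_n−o_1 = (-0.9017,3.5619,-3.5355)
cross product → J_v[:, 1] = (-1.7678,3.0619,3.5355)
J_ω[:, 1] = z_1
entry J[4][1] = 0.5000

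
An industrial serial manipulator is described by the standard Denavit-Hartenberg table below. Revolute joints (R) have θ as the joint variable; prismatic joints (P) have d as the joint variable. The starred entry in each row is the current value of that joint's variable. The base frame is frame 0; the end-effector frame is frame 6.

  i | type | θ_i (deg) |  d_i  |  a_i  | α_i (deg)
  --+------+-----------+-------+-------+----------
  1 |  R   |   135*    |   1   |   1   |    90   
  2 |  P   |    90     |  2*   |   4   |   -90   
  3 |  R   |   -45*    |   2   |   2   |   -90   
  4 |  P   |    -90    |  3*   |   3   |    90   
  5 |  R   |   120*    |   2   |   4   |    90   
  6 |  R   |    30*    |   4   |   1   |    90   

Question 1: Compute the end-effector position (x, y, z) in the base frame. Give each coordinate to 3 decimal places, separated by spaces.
0.115 -7.000 11.162

after link 1: o_1 = (-0.7071, 0.7071, 1.0000)
after link 2: o_2 = (0.7071, 2.1213, 5.0000)
after link 3: o_3 = (3.1213, 1.7071, 6.4142)
after link 4: o_4 = (3.7426, -1.9142, 8.5355)
after link 5: o_5 = (-0.4036, -3.2321, 9.5708)
after link 6: o_6 = (0.1147, -7.0004, 11.1618)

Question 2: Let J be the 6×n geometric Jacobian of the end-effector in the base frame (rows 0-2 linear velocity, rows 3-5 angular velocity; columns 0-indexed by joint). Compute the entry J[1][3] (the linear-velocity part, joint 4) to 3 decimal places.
prismatic axis z_3 = (-0.5000,-0.5000,0.7071)
J_v[:, 3] = z_3; J_ω[:, 3] = (0,0,0)
entry J[1][3] = -0.5000

-0.500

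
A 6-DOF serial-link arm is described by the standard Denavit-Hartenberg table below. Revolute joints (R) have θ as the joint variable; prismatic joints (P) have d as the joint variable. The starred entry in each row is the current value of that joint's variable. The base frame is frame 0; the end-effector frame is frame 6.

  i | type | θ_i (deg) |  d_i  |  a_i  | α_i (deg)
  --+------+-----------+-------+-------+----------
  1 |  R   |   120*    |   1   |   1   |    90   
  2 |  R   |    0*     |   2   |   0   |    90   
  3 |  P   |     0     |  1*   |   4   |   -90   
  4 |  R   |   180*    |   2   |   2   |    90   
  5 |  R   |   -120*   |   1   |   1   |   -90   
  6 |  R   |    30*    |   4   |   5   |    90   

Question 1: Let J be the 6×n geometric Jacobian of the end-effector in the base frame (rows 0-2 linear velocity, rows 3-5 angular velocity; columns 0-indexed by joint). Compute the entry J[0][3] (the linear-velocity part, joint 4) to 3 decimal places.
axis z_3 = (0.8660,0.5000,0.0000); lever o_n−o_3 = (-2.5981,-4.7321,-1.5000)
cross product → J_v[:, 3] = (-0.7500,1.2990,-2.7990)
J_ω[:, 3] = z_3
entry J[0][3] = -0.7500

-0.750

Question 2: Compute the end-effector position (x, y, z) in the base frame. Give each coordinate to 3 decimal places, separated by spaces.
-3.366 0.598 -1.500

after link 1: o_1 = (-0.5000, 0.8660, 1.0000)
after link 2: o_2 = (1.2321, 1.8660, 1.0000)
after link 3: o_3 = (-0.7679, 5.3301, 0.0000)
after link 4: o_4 = (1.9641, 4.5981, 0.0000)
after link 5: o_5 = (0.9641, 4.5981, 1.0000)
after link 6: o_6 = (-3.3660, 0.5981, -1.5000)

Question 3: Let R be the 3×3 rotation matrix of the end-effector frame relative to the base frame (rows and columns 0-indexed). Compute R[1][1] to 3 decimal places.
End-effector y-axis (col 1 of R) = (0.0000,-1.0000,0.0000)
R[1][1] = -1.0000

-1.000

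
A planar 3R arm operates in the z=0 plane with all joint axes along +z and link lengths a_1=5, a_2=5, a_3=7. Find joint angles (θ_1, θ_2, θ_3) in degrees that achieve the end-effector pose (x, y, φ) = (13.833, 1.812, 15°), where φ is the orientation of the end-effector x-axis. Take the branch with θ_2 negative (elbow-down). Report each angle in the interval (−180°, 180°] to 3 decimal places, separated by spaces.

wrist centre = target − a_3·(cos φ, sin φ) = (7.0715, 0.0003)
cos θ_2 = (50.0064−5²−5²)/(2·5·5) = 0.0001; θ_2 = -89.9927° (elbow-down)
β = atan2(0.0003,7.0715) = 0.0022°; ψ = atan2(-5.0000,5.0006) = -44.9963°
θ_1 = β − ψ = 44.9985°
θ_3 = φ − θ_1 − θ_2 = 59.9942° (wrapped to (-180°,180°])

44.999 -89.993 59.994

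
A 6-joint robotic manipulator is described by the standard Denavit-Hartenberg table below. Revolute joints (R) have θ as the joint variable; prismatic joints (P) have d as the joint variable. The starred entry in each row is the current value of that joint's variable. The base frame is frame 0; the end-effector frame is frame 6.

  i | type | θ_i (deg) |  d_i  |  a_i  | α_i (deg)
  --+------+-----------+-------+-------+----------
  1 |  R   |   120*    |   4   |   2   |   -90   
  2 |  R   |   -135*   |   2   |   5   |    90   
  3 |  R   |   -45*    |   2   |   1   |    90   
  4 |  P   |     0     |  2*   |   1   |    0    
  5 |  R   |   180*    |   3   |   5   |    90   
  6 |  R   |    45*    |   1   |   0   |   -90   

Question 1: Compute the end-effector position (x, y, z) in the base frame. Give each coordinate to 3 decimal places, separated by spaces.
-0.679 0.004 1.414

after link 1: o_1 = (-1.0000, 1.7321, 4.0000)
after link 2: o_2 = (-0.9643, -2.3298, 7.5355)
after link 3: o_3 = (0.6052, -3.6340, 6.6213)
after link 4: o_4 = (2.1923, -2.1403, 6.1213)
after link 5: o_5 = (-1.0324, 0.6167, 2.1213)
after link 6: o_6 = (-0.6789, 0.0043, 1.4142)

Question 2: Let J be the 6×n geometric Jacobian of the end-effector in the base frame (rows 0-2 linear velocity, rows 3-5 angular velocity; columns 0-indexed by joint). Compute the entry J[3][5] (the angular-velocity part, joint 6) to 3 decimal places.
axis z_5 = (0.3536,-0.6124,-0.7071); lever o_n−o_5 = (0.3536,-0.6124,-0.7071)
cross product → J_v[:, 5] = (0.0000,0.0000,0.0000)
J_ω[:, 5] = z_5
entry J[3][5] = 0.3536

0.354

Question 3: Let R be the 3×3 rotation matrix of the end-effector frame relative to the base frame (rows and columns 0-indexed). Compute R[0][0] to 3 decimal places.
End-effector x-axis (col 0 of R) = (-0.3536,0.6124,-0.7071)
R[0][0] = -0.3536

-0.354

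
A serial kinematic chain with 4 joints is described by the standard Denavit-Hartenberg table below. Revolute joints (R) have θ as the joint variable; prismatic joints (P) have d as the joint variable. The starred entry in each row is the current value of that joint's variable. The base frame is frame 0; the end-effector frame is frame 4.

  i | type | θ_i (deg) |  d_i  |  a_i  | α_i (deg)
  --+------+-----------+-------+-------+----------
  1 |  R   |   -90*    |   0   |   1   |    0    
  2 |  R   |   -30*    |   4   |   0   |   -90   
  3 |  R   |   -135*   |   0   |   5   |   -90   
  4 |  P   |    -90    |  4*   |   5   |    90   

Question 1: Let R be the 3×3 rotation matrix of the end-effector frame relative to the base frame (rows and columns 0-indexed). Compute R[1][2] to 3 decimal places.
-0.612

End-effector z-axis (col 2 of R) = (-0.3536,-0.6124,-0.7071)
R[1][2] = -0.6124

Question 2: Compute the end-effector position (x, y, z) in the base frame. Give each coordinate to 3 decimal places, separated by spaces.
4.684 -2.888 10.364

after link 1: o_1 = (0.0000, -1.0000, 0.0000)
after link 2: o_2 = (0.0000, -1.0000, 4.0000)
after link 3: o_3 = (1.7678, 2.0619, 7.5355)
after link 4: o_4 = (4.6837, -2.8876, 10.3640)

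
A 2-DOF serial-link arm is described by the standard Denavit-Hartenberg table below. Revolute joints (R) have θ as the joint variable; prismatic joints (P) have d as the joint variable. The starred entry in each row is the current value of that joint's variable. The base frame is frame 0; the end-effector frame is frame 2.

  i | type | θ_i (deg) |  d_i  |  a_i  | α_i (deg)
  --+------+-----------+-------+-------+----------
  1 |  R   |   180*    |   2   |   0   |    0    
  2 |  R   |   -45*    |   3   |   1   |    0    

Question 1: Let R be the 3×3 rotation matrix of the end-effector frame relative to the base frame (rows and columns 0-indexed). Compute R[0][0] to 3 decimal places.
End-effector x-axis (col 0 of R) = (-0.7071,0.7071,0.0000)
R[0][0] = -0.7071

-0.707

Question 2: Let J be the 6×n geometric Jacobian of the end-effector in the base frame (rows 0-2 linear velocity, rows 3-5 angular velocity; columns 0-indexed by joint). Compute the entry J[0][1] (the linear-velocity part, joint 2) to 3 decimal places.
axis z_1 = (0.0000,0.0000,1.0000); lever o_n−o_1 = (-0.7071,0.7071,3.0000)
cross product → J_v[:, 1] = (-0.7071,-0.7071,0.0000)
J_ω[:, 1] = z_1
entry J[0][1] = -0.7071

-0.707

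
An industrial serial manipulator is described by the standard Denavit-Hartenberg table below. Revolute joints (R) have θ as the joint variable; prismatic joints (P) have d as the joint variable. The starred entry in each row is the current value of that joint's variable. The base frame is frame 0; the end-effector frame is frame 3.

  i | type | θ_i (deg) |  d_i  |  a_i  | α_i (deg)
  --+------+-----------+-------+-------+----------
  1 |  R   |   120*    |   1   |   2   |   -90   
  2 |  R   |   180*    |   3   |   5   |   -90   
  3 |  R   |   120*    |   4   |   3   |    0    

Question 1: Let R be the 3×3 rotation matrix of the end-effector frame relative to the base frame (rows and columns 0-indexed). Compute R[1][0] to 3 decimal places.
0.866

End-effector x-axis (col 0 of R) = (0.5000,0.8660,0.0000)
R[1][0] = 0.8660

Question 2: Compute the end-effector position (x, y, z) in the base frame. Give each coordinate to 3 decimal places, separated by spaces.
after link 1: o_1 = (-1.0000, 1.7321, 1.0000)
after link 2: o_2 = (-1.0981, -4.0981, 1.0000)
after link 3: o_3 = (0.4019, -1.5000, 5.0000)

0.402 -1.500 5.000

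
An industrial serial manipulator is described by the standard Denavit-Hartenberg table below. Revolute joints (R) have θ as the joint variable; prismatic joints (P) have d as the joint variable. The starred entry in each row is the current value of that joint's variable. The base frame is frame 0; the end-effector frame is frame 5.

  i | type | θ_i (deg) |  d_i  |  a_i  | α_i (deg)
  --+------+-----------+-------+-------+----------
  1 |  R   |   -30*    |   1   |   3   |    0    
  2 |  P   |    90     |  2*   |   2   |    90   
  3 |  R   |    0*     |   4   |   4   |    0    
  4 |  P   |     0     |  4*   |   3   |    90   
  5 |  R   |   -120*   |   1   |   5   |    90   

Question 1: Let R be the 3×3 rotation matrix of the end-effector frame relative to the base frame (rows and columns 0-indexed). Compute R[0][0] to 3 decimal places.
End-effector x-axis (col 0 of R) = (-1.0000,0.0000,-0.0000)
R[0][0] = -1.0000

-1.000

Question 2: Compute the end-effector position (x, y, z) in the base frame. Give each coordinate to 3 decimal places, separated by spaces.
after link 1: o_1 = (2.5981, -1.5000, 1.0000)
after link 2: o_2 = (3.5981, 0.2321, 3.0000)
after link 3: o_3 = (9.0622, 1.6962, 3.0000)
after link 4: o_4 = (14.0263, 2.2942, 3.0000)
after link 5: o_5 = (9.0263, 2.2942, 2.0000)

9.026 2.294 2.000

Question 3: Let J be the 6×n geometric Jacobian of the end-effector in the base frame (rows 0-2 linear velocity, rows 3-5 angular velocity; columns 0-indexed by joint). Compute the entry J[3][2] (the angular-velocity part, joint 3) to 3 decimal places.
axis z_2 = (0.8660,-0.5000,0.0000); lever o_n−o_2 = (5.4282,2.0622,-1.0000)
cross product → J_v[:, 2] = (0.5000,0.8660,4.5000)
J_ω[:, 2] = z_2
entry J[3][2] = 0.8660

0.866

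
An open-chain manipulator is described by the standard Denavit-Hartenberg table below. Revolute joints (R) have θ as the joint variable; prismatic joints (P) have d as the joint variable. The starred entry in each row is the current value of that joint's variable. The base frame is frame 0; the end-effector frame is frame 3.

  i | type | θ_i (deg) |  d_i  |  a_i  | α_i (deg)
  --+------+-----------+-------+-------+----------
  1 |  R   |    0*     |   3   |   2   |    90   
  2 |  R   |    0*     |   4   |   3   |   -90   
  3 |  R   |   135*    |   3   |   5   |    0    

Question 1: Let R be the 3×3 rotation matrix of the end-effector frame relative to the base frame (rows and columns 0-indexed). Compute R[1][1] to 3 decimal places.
-0.707

End-effector y-axis (col 1 of R) = (-0.7071,-0.7071,0.0000)
R[1][1] = -0.7071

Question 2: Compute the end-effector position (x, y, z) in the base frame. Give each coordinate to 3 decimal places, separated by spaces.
after link 1: o_1 = (2.0000, 0.0000, 3.0000)
after link 2: o_2 = (5.0000, -4.0000, 3.0000)
after link 3: o_3 = (1.4645, -0.4645, 6.0000)

1.464 -0.464 6.000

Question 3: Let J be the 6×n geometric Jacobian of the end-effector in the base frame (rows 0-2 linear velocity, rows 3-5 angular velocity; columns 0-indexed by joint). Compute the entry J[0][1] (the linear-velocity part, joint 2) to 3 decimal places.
axis z_1 = (0.0000,-1.0000,0.0000); lever o_n−o_1 = (-0.5355,-0.4645,3.0000)
cross product → J_v[:, 1] = (-3.0000,-0.0000,-0.5355)
J_ω[:, 1] = z_1
entry J[0][1] = -3.0000

-3.000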